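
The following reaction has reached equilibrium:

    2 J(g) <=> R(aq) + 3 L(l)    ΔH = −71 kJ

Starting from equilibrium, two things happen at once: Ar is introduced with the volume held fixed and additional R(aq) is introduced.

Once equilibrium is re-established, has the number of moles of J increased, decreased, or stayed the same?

increases

At constant volume, adding an inert gas leaves every reacting species' partial pressure unchanged, so Q is unchanged — no shift from this change.
Adding R (aq), a product, drives the reaction to the left.
The net shift is to the left. J is a reactant, so its amount increases.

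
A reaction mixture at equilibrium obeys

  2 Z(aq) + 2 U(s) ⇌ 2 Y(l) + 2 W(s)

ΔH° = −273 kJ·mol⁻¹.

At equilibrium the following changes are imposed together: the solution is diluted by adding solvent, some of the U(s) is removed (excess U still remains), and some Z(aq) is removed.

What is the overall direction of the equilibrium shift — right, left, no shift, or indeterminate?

left

Dilution lowers every aqueous concentration by the same factor. Δn_aq = 0 − 2 = -2, so the system shifts toward the side with more dissolved moles — to the left.
U is a pure solid; its activity is 1 regardless of amount, so Q is unaffected — no shift from this change.
Removing Z (aq), a reactant, drives the reaction to the left.
Only the nonzero effect(s) matter; the net shift is to the left.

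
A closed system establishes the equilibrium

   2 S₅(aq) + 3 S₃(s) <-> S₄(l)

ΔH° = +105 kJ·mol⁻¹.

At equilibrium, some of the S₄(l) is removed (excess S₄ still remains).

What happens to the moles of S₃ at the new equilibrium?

S₄ is a pure liquid; its activity is 1 regardless of amount, so Q is unaffected — no shift from this change.
No net shift occurs, so the amount of S₃ is unchanged.

unchanged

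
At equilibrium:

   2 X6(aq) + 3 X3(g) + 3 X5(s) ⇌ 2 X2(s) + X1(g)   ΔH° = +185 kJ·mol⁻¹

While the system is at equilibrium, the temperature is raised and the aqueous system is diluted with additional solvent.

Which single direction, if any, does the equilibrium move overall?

cannot be determined

The forward reaction is endothermic. Raising T favours the endothermic direction — shift to the right.
Dilution lowers every aqueous concentration by the same factor. Δn_aq = 0 − 2 = -2, so the system shifts toward the side with more dissolved moles — to the left.
The individual effects push in opposite directions; without quantitative information the net direction cannot be determined.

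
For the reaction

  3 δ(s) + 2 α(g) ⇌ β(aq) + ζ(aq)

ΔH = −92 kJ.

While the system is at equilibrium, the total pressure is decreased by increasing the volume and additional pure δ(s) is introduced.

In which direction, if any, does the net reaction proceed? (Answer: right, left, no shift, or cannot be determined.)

Gas moles: reactants 2, products 0 (Δn_gas = -2). Expansion shifts the system toward the side with more moles of gas — to the left.
δ is a pure solid; its activity is 1 regardless of amount, so Q is unaffected — no shift from this change.
Only the nonzero effect(s) matter; the net shift is to the left.

left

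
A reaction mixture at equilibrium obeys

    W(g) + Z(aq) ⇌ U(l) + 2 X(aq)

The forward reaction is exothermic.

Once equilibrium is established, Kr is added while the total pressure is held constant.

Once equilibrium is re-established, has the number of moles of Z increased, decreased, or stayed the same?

Adding inert gas at constant total pressure expands the volume and lowers every reacting partial pressure. With Δn_gas = 0 − 1 = -1, Q moves away from K toward the side with fewer gas moles, so the system shifts toward the side with more gas moles — to the left.
The net shift is to the left. Z is a reactant, so its amount increases.

increases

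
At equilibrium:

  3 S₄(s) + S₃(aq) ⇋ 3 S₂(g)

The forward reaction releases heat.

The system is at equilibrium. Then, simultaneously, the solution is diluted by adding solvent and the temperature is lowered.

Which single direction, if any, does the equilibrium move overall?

Dilution lowers every aqueous concentration by the same factor. Δn_aq = 0 − 1 = -1, so the system shifts toward the side with more dissolved moles — to the left.
The forward reaction is exothermic. Lowering T favours the exothermic direction — shift to the right.
The individual effects push in opposite directions; without quantitative information the net direction cannot be determined.

cannot be determined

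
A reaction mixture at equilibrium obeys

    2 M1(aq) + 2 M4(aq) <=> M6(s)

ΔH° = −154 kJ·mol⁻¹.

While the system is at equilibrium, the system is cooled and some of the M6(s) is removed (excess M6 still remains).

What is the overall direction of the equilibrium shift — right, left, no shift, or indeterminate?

right

The forward reaction is exothermic. Lowering T favours the exothermic direction — shift to the right.
M6 is a pure solid; its activity is 1 regardless of amount, so Q is unaffected — no shift from this change.
Only the nonzero effect(s) matter; the net shift is to the right.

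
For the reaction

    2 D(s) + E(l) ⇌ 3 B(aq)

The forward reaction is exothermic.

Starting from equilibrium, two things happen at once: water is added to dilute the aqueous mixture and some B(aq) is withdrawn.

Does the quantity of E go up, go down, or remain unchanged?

decreases

Dilution lowers every aqueous concentration by the same factor. Δn_aq = 3 − 0 = +3, so the system shifts toward the side with more dissolved moles — to the right.
Removing B (aq), a product, drives the reaction to the right.
The net shift is to the right. E is a reactant, so its amount decreases.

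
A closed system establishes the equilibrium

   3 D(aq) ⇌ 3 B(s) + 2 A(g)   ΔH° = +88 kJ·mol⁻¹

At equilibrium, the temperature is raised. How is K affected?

K depends on temperature via the van 't Hoff relation. The forward reaction is endothermic, so raising T increases K.

increases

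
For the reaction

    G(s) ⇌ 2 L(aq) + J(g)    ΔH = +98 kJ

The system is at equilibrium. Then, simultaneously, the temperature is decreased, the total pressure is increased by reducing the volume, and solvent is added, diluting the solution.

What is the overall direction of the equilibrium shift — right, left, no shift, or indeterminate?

The forward reaction is endothermic. Lowering T favours the exothermic direction — shift to the left.
Gas moles: reactants 0, products 1 (Δn_gas = +1). Compression shifts the system toward the side with fewer moles of gas — to the left.
Dilution lowers every aqueous concentration by the same factor. Δn_aq = 2 − 0 = +2, so the system shifts toward the side with more dissolved moles — to the right.
The individual effects push in opposite directions; without quantitative information the net direction cannot be determined.

cannot be determined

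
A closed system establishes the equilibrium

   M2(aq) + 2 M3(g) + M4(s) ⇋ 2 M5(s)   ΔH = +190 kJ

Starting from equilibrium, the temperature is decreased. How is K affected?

K depends on temperature via the van 't Hoff relation. The forward reaction is endothermic, so lowering T decreases K.

decreases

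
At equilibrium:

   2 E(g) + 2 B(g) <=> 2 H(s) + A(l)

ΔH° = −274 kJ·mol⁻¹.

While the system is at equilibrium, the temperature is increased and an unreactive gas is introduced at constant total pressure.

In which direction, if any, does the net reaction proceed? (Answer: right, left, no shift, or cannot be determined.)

The forward reaction is exothermic. Raising T favours the endothermic direction — shift to the left.
Adding inert gas at constant total pressure expands the volume and lowers every reacting partial pressure. With Δn_gas = 0 − 4 = -4, Q moves away from K toward the side with fewer gas moles, so the system shifts toward the side with more gas moles — to the left.
All effects act in the same direction — net shift to the left.

left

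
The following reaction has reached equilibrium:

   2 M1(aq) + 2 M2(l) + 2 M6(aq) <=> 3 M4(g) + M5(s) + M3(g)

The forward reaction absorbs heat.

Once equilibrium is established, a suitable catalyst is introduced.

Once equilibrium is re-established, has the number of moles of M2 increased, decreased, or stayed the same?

A catalyst speeds both forward and reverse rates equally; it changes neither Q nor K — no shift from this change.
No net shift occurs, so the amount of M2 is unchanged.

unchanged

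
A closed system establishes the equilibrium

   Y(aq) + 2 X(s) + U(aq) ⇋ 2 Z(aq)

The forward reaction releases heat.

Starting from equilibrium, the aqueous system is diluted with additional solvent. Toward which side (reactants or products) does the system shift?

no shift

Dilution scales every aqueous concentration by the same factor. Δn_aq = 2 − 2 = 0, so Q is unchanged — no shift.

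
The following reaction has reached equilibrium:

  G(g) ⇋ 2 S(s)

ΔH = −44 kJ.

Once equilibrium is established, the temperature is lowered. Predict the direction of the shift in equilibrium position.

The forward reaction is exothermic. Lowering T favours the exothermic direction — shift to the right.

right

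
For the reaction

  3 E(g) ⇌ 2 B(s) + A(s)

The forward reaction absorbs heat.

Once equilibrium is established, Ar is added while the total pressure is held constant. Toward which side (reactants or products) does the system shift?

Adding inert gas at constant total pressure expands the volume and lowers every reacting partial pressure. With Δn_gas = 0 − 3 = -3, Q moves away from K toward the side with fewer gas moles, so the system shifts toward the side with more gas moles — to the left.

left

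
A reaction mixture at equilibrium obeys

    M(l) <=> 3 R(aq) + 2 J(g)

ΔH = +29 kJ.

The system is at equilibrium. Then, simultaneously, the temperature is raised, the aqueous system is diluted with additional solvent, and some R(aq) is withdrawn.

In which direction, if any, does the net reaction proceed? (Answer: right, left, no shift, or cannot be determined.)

The forward reaction is endothermic. Raising T favours the endothermic direction — shift to the right.
Dilution lowers every aqueous concentration by the same factor. Δn_aq = 3 − 0 = +3, so the system shifts toward the side with more dissolved moles — to the right.
Removing R (aq), a product, drives the reaction to the right.
All effects act in the same direction — net shift to the right.

right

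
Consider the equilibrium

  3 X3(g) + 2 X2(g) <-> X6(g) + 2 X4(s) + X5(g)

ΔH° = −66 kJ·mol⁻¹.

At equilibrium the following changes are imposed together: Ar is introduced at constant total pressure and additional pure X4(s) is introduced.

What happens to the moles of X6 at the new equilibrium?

decreases

Adding inert gas at constant total pressure expands the volume and lowers every reacting partial pressure. With Δn_gas = 2 − 5 = -3, Q moves away from K toward the side with fewer gas moles, so the system shifts toward the side with more gas moles — to the left.
X4 is a pure solid; its activity is 1 regardless of amount, so Q is unaffected — no shift from this change.
The net shift is to the left. X6 is a product, so its amount decreases.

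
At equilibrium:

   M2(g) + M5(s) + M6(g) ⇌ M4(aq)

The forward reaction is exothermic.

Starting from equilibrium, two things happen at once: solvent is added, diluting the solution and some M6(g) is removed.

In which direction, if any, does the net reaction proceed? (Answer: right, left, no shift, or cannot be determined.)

Dilution lowers every aqueous concentration by the same factor. Δn_aq = 1 − 0 = +1, so the system shifts toward the side with more dissolved moles — to the right.
Removing M6 (g), a reactant, drives the reaction to the left.
The individual effects push in opposite directions; without quantitative information the net direction cannot be determined.

cannot be determined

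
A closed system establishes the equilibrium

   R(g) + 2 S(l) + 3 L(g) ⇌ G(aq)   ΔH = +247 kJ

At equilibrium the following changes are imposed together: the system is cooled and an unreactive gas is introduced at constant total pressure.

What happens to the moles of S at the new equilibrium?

The forward reaction is endothermic. Lowering T favours the exothermic direction — shift to the left.
Adding inert gas at constant total pressure expands the volume and lowers every reacting partial pressure. With Δn_gas = 0 − 4 = -4, Q moves away from K toward the side with fewer gas moles, so the system shifts toward the side with more gas moles — to the left.
The net shift is to the left. S is a reactant, so its amount increases.

increases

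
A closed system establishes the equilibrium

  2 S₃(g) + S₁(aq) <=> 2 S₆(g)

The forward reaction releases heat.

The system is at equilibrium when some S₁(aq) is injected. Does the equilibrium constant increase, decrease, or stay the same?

The equilibrium constant depends only on temperature. This perturbation may move the position of equilibrium, but since T is unchanged, K itself is unchanged.

unchanged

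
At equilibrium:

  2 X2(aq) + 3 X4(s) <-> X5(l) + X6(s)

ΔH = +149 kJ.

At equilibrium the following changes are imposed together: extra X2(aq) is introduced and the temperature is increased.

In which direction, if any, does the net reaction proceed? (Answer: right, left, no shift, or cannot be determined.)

Adding X2 (aq), a reactant, drives the reaction to the right.
The forward reaction is endothermic. Raising T favours the endothermic direction — shift to the right.
All effects act in the same direction — net shift to the right.

right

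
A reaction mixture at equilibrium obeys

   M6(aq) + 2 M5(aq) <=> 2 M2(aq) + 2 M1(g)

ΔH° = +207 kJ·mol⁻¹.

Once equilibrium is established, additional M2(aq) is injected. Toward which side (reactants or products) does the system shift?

Adding M2 (aq), a product, drives the reaction to the left.

left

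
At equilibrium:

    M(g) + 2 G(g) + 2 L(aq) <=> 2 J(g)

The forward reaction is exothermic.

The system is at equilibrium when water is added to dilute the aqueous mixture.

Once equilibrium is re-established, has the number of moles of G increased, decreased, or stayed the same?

increases

Dilution lowers every aqueous concentration by the same factor. Δn_aq = 0 − 2 = -2, so the system shifts toward the side with more dissolved moles — to the left.
The net shift is to the left. G is a reactant, so its amount increases.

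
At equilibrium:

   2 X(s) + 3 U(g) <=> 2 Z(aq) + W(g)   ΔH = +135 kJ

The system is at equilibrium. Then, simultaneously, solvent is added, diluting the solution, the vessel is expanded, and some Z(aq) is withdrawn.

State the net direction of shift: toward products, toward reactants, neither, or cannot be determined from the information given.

cannot be determined

Dilution lowers every aqueous concentration by the same factor. Δn_aq = 2 − 0 = +2, so the system shifts toward the side with more dissolved moles — to the right.
Gas moles: reactants 3, products 1 (Δn_gas = -2). Expansion shifts the system toward the side with more moles of gas — to the left.
Removing Z (aq), a product, drives the reaction to the right.
The individual effects push in opposite directions; without quantitative information the net direction cannot be determined.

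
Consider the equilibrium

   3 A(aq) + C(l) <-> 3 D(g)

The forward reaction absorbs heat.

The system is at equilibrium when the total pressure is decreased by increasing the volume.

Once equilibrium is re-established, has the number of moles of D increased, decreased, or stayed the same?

Gas moles: reactants 0, products 3 (Δn_gas = +3). Expansion shifts the system toward the side with more moles of gas — to the right.
The net shift is to the right. D is a product, so its amount increases.

increases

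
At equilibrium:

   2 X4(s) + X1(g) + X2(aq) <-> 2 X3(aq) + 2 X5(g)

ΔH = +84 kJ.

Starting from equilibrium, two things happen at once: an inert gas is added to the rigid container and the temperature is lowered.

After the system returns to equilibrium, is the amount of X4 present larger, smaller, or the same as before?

At constant volume, adding an inert gas leaves every reacting species' partial pressure unchanged, so Q is unchanged — no shift from this change.
The forward reaction is endothermic. Lowering T favours the exothermic direction — shift to the left.
The net shift is to the left. X4 is a reactant, so its amount increases.

increases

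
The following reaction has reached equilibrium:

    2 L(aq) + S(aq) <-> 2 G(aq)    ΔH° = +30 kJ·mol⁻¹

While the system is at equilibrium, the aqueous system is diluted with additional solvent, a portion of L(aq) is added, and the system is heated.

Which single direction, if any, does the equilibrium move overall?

cannot be determined

Dilution lowers every aqueous concentration by the same factor. Δn_aq = 2 − 3 = -1, so the system shifts toward the side with more dissolved moles — to the left.
Adding L (aq), a reactant, drives the reaction to the right.
The forward reaction is endothermic. Raising T favours the endothermic direction — shift to the right.
The individual effects push in opposite directions; without quantitative information the net direction cannot be determined.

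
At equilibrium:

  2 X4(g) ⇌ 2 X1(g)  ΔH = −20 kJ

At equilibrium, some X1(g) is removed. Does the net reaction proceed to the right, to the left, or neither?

right

Removing X1 (g), a product, drives the reaction to the right.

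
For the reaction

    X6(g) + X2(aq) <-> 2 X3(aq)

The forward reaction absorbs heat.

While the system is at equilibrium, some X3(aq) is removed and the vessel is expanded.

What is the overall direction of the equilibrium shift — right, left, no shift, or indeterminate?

Removing X3 (aq), a product, drives the reaction to the right.
Gas moles: reactants 1, products 0 (Δn_gas = -1). Expansion shifts the system toward the side with more moles of gas — to the left.
The individual effects push in opposite directions; without quantitative information the net direction cannot be determined.

cannot be determined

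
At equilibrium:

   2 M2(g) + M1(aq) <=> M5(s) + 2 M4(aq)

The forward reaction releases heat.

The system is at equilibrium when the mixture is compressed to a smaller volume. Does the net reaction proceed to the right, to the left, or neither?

right

Gas moles: reactants 2, products 0 (Δn_gas = -2). Compression shifts the system toward the side with fewer moles of gas — to the right.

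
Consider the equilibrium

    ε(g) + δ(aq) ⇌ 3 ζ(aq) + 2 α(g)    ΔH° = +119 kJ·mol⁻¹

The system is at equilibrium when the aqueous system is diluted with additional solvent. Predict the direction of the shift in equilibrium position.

Dilution lowers every aqueous concentration by the same factor. Δn_aq = 3 − 1 = +2, so the system shifts toward the side with more dissolved moles — to the right.

right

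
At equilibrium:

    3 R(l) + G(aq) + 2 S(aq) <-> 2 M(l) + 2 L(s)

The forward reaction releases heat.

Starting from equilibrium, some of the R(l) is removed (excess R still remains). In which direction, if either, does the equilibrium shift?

no shift

R is a pure liquid; its activity is 1 regardless of amount, so Q is unaffected — no shift from this change.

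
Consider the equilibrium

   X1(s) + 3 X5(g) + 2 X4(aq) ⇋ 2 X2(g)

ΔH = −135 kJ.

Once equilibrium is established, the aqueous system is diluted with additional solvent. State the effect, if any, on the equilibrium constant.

The equilibrium constant depends only on temperature. This perturbation may move the position of equilibrium, but since T is unchanged, K itself is unchanged.

unchanged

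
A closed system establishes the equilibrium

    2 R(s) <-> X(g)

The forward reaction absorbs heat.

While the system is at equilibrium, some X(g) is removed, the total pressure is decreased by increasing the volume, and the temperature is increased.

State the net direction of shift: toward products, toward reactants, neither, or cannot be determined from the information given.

Removing X (g), a product, drives the reaction to the right.
Gas moles: reactants 0, products 1 (Δn_gas = +1). Expansion shifts the system toward the side with more moles of gas — to the right.
The forward reaction is endothermic. Raising T favours the endothermic direction — shift to the right.
All effects act in the same direction — net shift to the right.

right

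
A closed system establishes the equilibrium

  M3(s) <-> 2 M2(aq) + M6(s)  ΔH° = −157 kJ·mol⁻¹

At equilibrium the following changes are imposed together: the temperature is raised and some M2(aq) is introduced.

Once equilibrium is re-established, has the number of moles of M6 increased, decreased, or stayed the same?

decreases

The forward reaction is exothermic. Raising T favours the endothermic direction — shift to the left.
Adding M2 (aq), a product, drives the reaction to the left.
The net shift is to the left. M6 is a product, so its amount decreases.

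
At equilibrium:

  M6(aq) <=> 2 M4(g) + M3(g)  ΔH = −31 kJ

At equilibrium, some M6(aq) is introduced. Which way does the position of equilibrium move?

right

Adding M6 (aq), a reactant, drives the reaction to the right.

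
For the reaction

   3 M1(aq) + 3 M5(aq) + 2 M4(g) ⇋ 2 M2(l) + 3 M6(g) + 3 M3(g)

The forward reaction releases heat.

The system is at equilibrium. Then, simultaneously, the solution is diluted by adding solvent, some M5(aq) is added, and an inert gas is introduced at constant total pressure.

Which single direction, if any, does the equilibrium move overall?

Dilution lowers every aqueous concentration by the same factor. Δn_aq = 0 − 6 = -6, so the system shifts toward the side with more dissolved moles — to the left.
Adding M5 (aq), a reactant, drives the reaction to the right.
Adding inert gas at constant total pressure expands the volume and lowers every reacting partial pressure. With Δn_gas = 6 − 2 = +4, Q moves away from K toward the side with fewer gas moles, so the system shifts toward the side with more gas moles — to the right.
The individual effects push in opposite directions; without quantitative information the net direction cannot be determined.

cannot be determined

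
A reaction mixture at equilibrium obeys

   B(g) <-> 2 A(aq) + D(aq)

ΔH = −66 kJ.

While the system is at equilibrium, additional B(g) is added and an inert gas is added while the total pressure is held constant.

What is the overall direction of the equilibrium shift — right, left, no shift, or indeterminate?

Adding B (g), a reactant, drives the reaction to the right.
Adding inert gas at constant total pressure expands the volume and lowers every reacting partial pressure. With Δn_gas = 0 − 1 = -1, Q moves away from K toward the side with fewer gas moles, so the system shifts toward the side with more gas moles — to the left.
The individual effects push in opposite directions; without quantitative information the net direction cannot be determined.

cannot be determined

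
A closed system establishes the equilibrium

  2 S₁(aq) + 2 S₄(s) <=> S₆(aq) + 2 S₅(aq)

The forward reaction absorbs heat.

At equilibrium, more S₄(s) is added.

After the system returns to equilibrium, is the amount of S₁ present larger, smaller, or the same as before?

S₄ is a pure solid; its activity is 1 regardless of amount, so Q is unaffected — no shift from this change.
No net shift occurs, so the amount of S₁ is unchanged.

unchanged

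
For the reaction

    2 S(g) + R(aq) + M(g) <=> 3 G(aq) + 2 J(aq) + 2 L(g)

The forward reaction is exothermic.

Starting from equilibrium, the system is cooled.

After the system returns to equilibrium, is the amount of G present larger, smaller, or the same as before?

increases

The forward reaction is exothermic. Lowering T favours the exothermic direction — shift to the right.
The net shift is to the right. G is a product, so its amount increases.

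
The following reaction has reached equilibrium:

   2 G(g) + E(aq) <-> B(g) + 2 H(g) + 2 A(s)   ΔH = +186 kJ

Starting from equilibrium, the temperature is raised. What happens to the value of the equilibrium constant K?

K depends on temperature via the van 't Hoff relation. The forward reaction is endothermic, so raising T increases K.

increases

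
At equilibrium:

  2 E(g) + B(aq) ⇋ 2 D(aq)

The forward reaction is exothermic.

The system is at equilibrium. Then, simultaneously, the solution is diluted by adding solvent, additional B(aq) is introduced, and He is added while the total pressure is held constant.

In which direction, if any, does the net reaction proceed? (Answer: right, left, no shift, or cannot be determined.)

Dilution lowers every aqueous concentration by the same factor. Δn_aq = 2 − 1 = +1, so the system shifts toward the side with more dissolved moles — to the right.
Adding B (aq), a reactant, drives the reaction to the right.
Adding inert gas at constant total pressure expands the volume and lowers every reacting partial pressure. With Δn_gas = 0 − 2 = -2, Q moves away from K toward the side with fewer gas moles, so the system shifts toward the side with more gas moles — to the left.
The individual effects push in opposite directions; without quantitative information the net direction cannot be determined.

cannot be determined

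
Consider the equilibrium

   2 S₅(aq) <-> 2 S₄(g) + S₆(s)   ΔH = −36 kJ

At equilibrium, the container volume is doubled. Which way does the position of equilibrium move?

Gas moles: reactants 0, products 2 (Δn_gas = +2). Expansion shifts the system toward the side with more moles of gas — to the right.

right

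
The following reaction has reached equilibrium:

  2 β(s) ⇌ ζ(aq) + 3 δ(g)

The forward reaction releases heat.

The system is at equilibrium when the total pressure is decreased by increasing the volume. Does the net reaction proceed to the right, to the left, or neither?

right

Gas moles: reactants 0, products 3 (Δn_gas = +3). Expansion shifts the system toward the side with more moles of gas — to the right.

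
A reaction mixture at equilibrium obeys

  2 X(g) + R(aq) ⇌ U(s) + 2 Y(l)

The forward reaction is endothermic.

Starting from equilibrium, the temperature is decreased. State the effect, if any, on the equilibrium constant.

decreases

K depends on temperature via the van 't Hoff relation. The forward reaction is endothermic, so lowering T decreases K.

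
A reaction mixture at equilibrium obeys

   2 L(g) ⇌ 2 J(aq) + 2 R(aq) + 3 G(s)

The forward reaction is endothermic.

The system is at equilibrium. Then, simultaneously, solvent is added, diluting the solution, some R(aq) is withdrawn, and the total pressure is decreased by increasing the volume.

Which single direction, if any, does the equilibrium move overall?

Dilution lowers every aqueous concentration by the same factor. Δn_aq = 4 − 0 = +4, so the system shifts toward the side with more dissolved moles — to the right.
Removing R (aq), a product, drives the reaction to the right.
Gas moles: reactants 2, products 0 (Δn_gas = -2). Expansion shifts the system toward the side with more moles of gas — to the left.
The individual effects push in opposite directions; without quantitative information the net direction cannot be determined.

cannot be determined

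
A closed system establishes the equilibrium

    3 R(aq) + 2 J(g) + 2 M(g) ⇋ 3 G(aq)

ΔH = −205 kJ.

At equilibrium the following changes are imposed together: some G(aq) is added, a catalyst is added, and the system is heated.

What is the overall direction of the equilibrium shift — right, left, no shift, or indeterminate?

left

Adding G (aq), a product, drives the reaction to the left.
A catalyst speeds both forward and reverse rates equally; it changes neither Q nor K — no shift from this change.
The forward reaction is exothermic. Raising T favours the endothermic direction — shift to the left.
Only the nonzero effect(s) matter; the net shift is to the left.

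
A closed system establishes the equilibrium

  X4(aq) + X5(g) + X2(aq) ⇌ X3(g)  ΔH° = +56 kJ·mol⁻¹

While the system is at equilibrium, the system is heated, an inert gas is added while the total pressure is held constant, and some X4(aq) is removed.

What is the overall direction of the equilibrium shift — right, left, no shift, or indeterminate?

The forward reaction is endothermic. Raising T favours the endothermic direction — shift to the right.
Adding inert gas at constant total pressure expands the volume, scaling every reacting partial pressure by the same factor. Δn_gas = 1 − 1 = 0, so Q is unchanged — no shift.
Removing X4 (aq), a reactant, drives the reaction to the left.
The individual effects push in opposite directions; without quantitative information the net direction cannot be determined.

cannot be determined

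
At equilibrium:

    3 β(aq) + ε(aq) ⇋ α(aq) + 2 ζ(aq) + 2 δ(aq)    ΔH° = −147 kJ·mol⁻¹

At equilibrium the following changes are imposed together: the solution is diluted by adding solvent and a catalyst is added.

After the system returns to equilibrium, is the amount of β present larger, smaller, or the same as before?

Dilution lowers every aqueous concentration by the same factor. Δn_aq = 5 − 4 = +1, so the system shifts toward the side with more dissolved moles — to the right.
A catalyst speeds both forward and reverse rates equally; it changes neither Q nor K — no shift from this change.
The net shift is to the right. β is a reactant, so its amount decreases.

decreases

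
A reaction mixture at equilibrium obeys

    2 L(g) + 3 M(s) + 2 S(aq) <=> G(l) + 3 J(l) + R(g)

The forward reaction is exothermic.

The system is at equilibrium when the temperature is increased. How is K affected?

K depends on temperature via the van 't Hoff relation. The forward reaction is exothermic, so raising T decreases K.

decreases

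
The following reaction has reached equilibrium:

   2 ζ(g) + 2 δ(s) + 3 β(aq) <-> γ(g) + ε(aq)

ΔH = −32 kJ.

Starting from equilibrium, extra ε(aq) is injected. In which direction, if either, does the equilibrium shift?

Adding ε (aq), a product, drives the reaction to the left.

left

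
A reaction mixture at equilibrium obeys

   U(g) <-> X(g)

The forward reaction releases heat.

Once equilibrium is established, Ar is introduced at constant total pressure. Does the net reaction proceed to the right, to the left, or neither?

no shift

Adding inert gas at constant total pressure expands the volume, scaling every reacting partial pressure by the same factor. Δn_gas = 1 − 1 = 0, so Q is unchanged — no shift.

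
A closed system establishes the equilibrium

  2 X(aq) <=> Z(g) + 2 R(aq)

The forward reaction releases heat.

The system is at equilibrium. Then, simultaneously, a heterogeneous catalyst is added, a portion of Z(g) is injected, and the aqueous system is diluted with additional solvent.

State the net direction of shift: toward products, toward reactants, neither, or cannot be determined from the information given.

A catalyst speeds both forward and reverse rates equally; it changes neither Q nor K — no shift from this change.
Adding Z (g), a product, drives the reaction to the left.
Dilution scales every aqueous concentration by the same factor. Δn_aq = 2 − 2 = 0, so Q is unchanged — no shift.
Only the nonzero effect(s) matter; the net shift is to the left.

left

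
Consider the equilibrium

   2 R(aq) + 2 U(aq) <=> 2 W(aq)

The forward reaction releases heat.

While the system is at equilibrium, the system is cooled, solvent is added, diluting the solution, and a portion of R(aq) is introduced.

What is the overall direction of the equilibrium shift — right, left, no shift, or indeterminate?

The forward reaction is exothermic. Lowering T favours the exothermic direction — shift to the right.
Dilution lowers every aqueous concentration by the same factor. Δn_aq = 2 − 4 = -2, so the system shifts toward the side with more dissolved moles — to the left.
Adding R (aq), a reactant, drives the reaction to the right.
The individual effects push in opposite directions; without quantitative information the net direction cannot be determined.

cannot be determined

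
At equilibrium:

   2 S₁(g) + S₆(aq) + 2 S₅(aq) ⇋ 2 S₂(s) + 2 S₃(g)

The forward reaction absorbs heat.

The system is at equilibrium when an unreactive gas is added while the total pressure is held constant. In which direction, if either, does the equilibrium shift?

Adding inert gas at constant total pressure expands the volume, scaling every reacting partial pressure by the same factor. Δn_gas = 2 − 2 = 0, so Q is unchanged — no shift.

no shift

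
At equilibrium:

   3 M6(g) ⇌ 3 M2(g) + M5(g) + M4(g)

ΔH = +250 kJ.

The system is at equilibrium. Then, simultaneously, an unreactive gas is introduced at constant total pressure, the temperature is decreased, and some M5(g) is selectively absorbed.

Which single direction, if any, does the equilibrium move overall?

Adding inert gas at constant total pressure expands the volume and lowers every reacting partial pressure. With Δn_gas = 5 − 3 = +2, Q moves away from K toward the side with fewer gas moles, so the system shifts toward the side with more gas moles — to the right.
The forward reaction is endothermic. Lowering T favours the exothermic direction — shift to the left.
Removing M5 (g), a product, drives the reaction to the right.
The individual effects push in opposite directions; without quantitative information the net direction cannot be determined.

cannot be determined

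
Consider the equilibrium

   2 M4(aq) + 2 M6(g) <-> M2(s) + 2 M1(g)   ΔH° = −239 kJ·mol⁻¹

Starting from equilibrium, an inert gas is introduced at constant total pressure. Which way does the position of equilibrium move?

Adding inert gas at constant total pressure expands the volume, scaling every reacting partial pressure by the same factor. Δn_gas = 2 − 2 = 0, so Q is unchanged — no shift.

no shift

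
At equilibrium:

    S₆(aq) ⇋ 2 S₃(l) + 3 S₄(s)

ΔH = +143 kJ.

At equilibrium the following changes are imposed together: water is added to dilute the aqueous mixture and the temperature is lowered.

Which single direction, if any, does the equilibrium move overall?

Dilution lowers every aqueous concentration by the same factor. Δn_aq = 0 − 1 = -1, so the system shifts toward the side with more dissolved moles — to the left.
The forward reaction is endothermic. Lowering T favours the exothermic direction — shift to the left.
All effects act in the same direction — net shift to the left.

left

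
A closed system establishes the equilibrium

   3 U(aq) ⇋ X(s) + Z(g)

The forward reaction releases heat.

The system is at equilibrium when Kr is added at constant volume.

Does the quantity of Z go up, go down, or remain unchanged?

At constant volume, adding an inert gas leaves every reacting species' partial pressure unchanged, so Q is unchanged — no shift from this change.
No net shift occurs, so the amount of Z is unchanged.

unchanged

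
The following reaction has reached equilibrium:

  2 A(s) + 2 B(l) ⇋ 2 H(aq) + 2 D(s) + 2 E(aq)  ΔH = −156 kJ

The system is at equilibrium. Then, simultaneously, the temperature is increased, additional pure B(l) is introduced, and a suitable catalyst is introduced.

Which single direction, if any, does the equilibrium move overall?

left

The forward reaction is exothermic. Raising T favours the endothermic direction — shift to the left.
B is a pure liquid; its activity is 1 regardless of amount, so Q is unaffected — no shift from this change.
A catalyst speeds both forward and reverse rates equally; it changes neither Q nor K — no shift from this change.
Only the nonzero effect(s) matter; the net shift is to the left.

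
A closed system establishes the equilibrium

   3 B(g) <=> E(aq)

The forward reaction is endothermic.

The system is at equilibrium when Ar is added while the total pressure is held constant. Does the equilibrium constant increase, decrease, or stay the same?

unchanged

The equilibrium constant depends only on temperature. This perturbation may move the position of equilibrium, but since T is unchanged, K itself is unchanged.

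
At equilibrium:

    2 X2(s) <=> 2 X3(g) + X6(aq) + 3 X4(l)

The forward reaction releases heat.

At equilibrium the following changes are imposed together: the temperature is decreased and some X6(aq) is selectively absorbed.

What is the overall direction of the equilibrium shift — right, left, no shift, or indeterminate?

The forward reaction is exothermic. Lowering T favours the exothermic direction — shift to the right.
Removing X6 (aq), a product, drives the reaction to the right.
All effects act in the same direction — net shift to the right.

right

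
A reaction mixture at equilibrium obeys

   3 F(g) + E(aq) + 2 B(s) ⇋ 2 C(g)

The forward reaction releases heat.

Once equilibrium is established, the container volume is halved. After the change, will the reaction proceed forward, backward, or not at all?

right

Gas moles: reactants 3, products 2 (Δn_gas = -1). Compression shifts the system toward the side with fewer moles of gas — to the right.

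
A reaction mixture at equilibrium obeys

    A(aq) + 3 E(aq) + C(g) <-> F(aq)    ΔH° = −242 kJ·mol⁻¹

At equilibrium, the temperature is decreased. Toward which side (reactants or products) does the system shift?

The forward reaction is exothermic. Lowering T favours the exothermic direction — shift to the right.

right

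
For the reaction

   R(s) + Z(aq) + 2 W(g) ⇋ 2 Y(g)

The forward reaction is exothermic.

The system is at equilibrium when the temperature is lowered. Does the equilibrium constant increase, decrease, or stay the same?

K depends on temperature via the van 't Hoff relation. The forward reaction is exothermic, so lowering T increases K.

increases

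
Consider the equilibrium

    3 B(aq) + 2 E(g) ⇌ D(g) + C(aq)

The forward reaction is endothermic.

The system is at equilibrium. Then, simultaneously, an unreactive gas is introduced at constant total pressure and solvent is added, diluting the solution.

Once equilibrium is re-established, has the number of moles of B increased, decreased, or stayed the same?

Adding inert gas at constant total pressure expands the volume and lowers every reacting partial pressure. With Δn_gas = 1 − 2 = -1, Q moves away from K toward the side with fewer gas moles, so the system shifts toward the side with more gas moles — to the left.
Dilution lowers every aqueous concentration by the same factor. Δn_aq = 1 − 3 = -2, so the system shifts toward the side with more dissolved moles — to the left.
The net shift is to the left. B is a reactant, so its amount increases.

increases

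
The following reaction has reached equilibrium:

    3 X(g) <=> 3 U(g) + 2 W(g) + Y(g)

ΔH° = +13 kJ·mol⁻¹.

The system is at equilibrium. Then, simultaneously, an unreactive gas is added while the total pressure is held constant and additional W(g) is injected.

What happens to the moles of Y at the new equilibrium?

cannot be determined

Adding inert gas at constant total pressure expands the volume and lowers every reacting partial pressure. With Δn_gas = 6 − 3 = +3, Q moves away from K toward the side with fewer gas moles, so the system shifts toward the side with more gas moles — to the right.
Adding W (g), a product, drives the reaction to the left.
The two effects oppose each other, so the net shift — and hence the change in Y — cannot be determined from the given information.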